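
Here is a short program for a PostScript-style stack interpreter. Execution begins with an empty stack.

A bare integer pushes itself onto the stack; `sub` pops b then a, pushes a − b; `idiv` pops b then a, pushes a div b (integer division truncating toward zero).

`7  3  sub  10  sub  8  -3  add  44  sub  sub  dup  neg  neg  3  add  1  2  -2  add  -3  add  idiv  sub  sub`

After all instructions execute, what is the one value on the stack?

7    -> 7
3    -> 7 3
sub  -> 4
10   -> 4 10
sub  -> -6
8    -> -6 8
-3   -> -6 8 -3
add  -> -6 5
44   -> -6 5 44
sub  -> -6 -39
sub  -> 33
dup  -> 33 33
neg  -> 33 -33
neg  -> 33 33
3    -> 33 33 3
add  -> 33 36
1    -> 33 36 1
2    -> 33 36 1 2
-2   -> 33 36 1 2 -2
add  -> 33 36 1 0
-3   -> 33 36 1 0 -3
add  -> 33 36 1 -3
idiv -> 33 36 0
sub  -> 33 36
sub  -> -3

-3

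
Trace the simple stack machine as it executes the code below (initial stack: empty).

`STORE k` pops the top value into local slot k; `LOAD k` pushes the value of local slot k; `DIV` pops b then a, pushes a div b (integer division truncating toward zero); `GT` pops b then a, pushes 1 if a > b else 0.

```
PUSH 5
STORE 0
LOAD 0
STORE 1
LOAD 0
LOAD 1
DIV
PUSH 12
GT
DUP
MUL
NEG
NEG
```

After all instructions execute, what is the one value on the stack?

PUSH 5  : 5
STORE 0 : (empty)
LOAD 0  : 5
STORE 1 : (empty)
LOAD 0  : 5
LOAD 1  : 5 5
DIV     : 1
PUSH 12 : 1 12
GT      : 0
DUP     : 0 0
MUL     : 0
NEG     : 0
NEG     : 0

0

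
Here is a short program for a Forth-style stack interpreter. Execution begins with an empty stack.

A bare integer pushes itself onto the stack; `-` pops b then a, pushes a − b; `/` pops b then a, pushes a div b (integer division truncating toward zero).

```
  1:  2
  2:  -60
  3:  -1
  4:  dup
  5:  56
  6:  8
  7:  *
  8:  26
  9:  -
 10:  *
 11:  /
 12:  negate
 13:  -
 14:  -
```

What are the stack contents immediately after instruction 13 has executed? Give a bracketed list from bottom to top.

[2, -60]

2      -> [2]
-60    -> [2, -60]
-1     -> [2, -60, -1]
dup    -> [2, -60, -1, -1]
56     -> [2, -60, -1, -1, 56]
8      -> [2, -60, -1, -1, 56, 8]
*      -> [2, -60, -1, -1, 448]
26     -> [2, -60, -1, -1, 448, 26]
-      -> [2, -60, -1, -1, 422]
*      -> [2, -60, -1, -422]
/      -> [2, -60, 0]
negate -> [2, -60, 0]
-      -> [2, -60]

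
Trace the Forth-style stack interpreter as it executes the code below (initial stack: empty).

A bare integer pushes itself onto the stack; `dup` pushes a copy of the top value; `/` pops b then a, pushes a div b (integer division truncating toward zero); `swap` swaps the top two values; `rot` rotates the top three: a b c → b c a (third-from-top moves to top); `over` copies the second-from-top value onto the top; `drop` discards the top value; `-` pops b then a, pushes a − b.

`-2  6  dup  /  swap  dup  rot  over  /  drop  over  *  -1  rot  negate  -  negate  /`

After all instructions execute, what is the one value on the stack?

1

-2     → -2
6      → -2 6
dup    → -2 6 6
/      → -2 1
swap   → 1 -2
dup    → 1 -2 -2
rot    → -2 -2 1
over   → -2 -2 1 -2
/      → -2 -2 0
drop   → -2 -2
over   → -2 -2 -2
*      → -2 4
-1     → -2 4 -1
rot    → 4 -1 -2
negate → 4 -1 2
-      → 4 -3
negate → 4 3
/      → 1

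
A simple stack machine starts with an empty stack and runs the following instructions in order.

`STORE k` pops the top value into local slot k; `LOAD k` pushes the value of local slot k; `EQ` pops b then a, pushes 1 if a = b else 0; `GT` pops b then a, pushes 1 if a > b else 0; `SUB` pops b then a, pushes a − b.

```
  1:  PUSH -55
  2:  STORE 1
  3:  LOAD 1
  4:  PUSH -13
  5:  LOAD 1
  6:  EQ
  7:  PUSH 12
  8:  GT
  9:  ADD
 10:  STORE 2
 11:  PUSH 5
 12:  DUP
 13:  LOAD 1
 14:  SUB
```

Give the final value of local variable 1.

-55

PUSH -55 : [-55]
STORE 1  : []
LOAD 1   : [-55]
PUSH -13 : [-55, -13]
LOAD 1   : [-55, -13, -55]
EQ       : [-55, 0]
PUSH 12  : [-55, 0, 12]
GT       : [-55, 0]
ADD      : [-55]
STORE 2  : []
PUSH 5   : [5]
DUP      : [5, 5]
LOAD 1   : [5, 5, -55]
SUB      : [5, 60]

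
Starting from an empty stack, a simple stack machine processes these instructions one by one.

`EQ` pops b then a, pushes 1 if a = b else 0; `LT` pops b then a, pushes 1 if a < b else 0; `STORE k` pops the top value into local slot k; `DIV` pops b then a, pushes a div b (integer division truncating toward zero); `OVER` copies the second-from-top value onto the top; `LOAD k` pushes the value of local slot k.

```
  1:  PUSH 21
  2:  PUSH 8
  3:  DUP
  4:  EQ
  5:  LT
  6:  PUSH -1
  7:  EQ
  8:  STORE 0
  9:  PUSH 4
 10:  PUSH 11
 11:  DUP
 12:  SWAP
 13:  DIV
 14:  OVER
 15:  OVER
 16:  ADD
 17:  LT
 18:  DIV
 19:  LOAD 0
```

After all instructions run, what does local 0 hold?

0

PUSH 21 : [21]
PUSH 8  : [21, 8]
DUP     : [21, 8, 8]
EQ      : [21, 1]
LT      : [0]
PUSH -1 : [0, -1]
EQ      : [0]
STORE 0 : []
PUSH 4  : [4]
PUSH 11 : [4, 11]
DUP     : [4, 11, 11]
SWAP    : [4, 11, 11]
DIV     : [4, 1]
OVER    : [4, 1, 4]
OVER    : [4, 1, 4, 1]
ADD     : [4, 1, 5]
LT      : [4, 1]
DIV     : [4]
LOAD 0  : [4, 0]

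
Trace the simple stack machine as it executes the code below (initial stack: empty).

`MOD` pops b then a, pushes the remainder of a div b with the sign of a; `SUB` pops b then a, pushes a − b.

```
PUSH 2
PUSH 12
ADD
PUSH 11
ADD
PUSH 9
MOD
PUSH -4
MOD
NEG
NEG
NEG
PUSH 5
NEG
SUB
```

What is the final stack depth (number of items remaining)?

1

PUSH 2  -> 2
PUSH 12 -> 2 12
ADD     -> 14
PUSH 11 -> 14 11
ADD     -> 25
PUSH 9  -> 25 9
MOD     -> 7
PUSH -4 -> 7 -4
MOD     -> 3
NEG     -> -3
NEG     -> 3
NEG     -> -3
PUSH 5  -> -3 5
NEG     -> -3 -5
SUB     -> 2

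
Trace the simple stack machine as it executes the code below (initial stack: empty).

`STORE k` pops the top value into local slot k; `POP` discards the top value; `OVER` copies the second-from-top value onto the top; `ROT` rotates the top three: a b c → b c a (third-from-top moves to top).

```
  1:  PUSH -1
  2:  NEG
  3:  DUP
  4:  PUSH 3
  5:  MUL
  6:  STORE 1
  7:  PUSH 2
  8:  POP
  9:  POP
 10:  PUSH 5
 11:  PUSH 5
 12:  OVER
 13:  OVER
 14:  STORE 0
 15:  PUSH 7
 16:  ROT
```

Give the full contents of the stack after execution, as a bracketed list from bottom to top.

[5, 5, 7, 5]

PUSH -1 → [-1]
NEG     → [1]
DUP     → [1, 1]
PUSH 3  → [1, 1, 3]
MUL     → [1, 3]
STORE 1 → [1]
PUSH 2  → [1, 2]
POP     → [1]
POP     → []
PUSH 5  → [5]
PUSH 5  → [5, 5]
OVER    → [5, 5, 5]
OVER    → [5, 5, 5, 5]
STORE 0 → [5, 5, 5]
PUSH 7  → [5, 5, 5, 7]
ROT     → [5, 5, 7, 5]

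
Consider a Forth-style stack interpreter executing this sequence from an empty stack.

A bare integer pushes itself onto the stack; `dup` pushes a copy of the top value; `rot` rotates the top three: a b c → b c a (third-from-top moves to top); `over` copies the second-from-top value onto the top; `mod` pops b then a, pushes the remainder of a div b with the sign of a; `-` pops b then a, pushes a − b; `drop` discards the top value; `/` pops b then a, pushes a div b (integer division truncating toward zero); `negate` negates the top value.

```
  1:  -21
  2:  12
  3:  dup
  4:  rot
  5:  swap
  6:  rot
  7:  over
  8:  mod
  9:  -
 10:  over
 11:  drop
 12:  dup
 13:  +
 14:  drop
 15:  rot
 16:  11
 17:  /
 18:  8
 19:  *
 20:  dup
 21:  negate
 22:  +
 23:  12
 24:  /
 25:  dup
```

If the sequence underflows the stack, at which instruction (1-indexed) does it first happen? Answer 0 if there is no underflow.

-21  : -21
12   : -21 12
dup  : -21 12 12
rot  : 12 12 -21
swap : 12 -21 12
rot  : -21 12 12
over : -21 12 12 12
mod  : -21 12 0
-    : -21 12
over : -21 12 -21
drop : -21 12
dup  : -21 12 12
+    : -21 24
drop : -21
rot  — needs 3 operands, stack has 1 → underflow

15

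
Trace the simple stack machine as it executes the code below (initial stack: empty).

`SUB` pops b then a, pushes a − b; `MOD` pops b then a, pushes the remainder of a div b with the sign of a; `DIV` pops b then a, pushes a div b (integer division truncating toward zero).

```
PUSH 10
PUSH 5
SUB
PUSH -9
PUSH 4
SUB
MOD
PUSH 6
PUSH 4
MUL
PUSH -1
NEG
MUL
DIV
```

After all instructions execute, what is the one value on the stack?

PUSH 10 -> 10
PUSH 5  -> 10 5
SUB     -> 5
PUSH -9 -> 5 -9
PUSH 4  -> 5 -9 4
SUB     -> 5 -13
MOD     -> 5
PUSH 6  -> 5 6
PUSH 4  -> 5 6 4
MUL     -> 5 24
PUSH -1 -> 5 24 -1
NEG     -> 5 24 1
MUL     -> 5 24
DIV     -> 0

0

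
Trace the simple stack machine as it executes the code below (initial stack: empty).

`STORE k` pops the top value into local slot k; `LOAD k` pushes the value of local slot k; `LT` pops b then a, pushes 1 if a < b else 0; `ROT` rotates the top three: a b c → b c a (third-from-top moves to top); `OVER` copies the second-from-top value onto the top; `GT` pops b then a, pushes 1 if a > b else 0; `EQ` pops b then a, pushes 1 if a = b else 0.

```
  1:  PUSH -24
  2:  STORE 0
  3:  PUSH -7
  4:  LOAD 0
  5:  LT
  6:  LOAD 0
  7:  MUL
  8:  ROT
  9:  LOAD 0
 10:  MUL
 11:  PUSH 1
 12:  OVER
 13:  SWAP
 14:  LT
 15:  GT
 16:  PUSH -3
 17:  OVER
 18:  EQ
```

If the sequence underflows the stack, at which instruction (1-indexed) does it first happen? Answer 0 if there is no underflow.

PUSH -24 : [-24]
STORE 0  : []
PUSH -7  : [-7]
LOAD 0   : [-7, -24]
LT       : [0]
LOAD 0   : [0, -24]
MUL      : [0]
ROT  — needs 3 operands, stack has 1 → underflow

8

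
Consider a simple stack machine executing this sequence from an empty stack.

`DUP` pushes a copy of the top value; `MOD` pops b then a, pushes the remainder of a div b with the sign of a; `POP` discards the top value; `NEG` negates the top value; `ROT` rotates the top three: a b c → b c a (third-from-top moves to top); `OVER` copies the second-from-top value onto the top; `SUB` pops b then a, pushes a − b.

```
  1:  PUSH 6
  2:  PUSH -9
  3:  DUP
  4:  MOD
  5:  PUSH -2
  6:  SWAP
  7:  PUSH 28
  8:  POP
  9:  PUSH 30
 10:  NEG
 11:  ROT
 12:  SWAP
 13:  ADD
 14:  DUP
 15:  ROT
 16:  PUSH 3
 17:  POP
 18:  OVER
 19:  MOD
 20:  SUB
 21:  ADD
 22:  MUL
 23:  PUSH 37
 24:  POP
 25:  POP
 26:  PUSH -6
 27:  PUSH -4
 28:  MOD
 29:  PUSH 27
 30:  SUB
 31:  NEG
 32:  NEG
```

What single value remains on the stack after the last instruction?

-29

PUSH 6  -> 6
PUSH -9 -> 6 -9
DUP     -> 6 -9 -9
MOD     -> 6 0
PUSH -2 -> 6 0 -2
SWAP    -> 6 -2 0
PUSH 28 -> 6 -2 0 28
POP     -> 6 -2 0
PUSH 30 -> 6 -2 0 30
NEG     -> 6 -2 0 -30
ROT     -> 6 0 -30 -2
SWAP    -> 6 0 -2 -30
ADD     -> 6 0 -32
DUP     -> 6 0 -32 -32
ROT     -> 6 -32 -32 0
PUSH 3  -> 6 -32 -32 0 3
POP     -> 6 -32 -32 0
OVER    -> 6 -32 -32 0 -32
MOD     -> 6 -32 -32 0
SUB     -> 6 -32 -32
ADD     -> 6 -64
MUL     -> -384
PUSH 37 -> -384 37
POP     -> -384
POP     -> (empty)
PUSH -6 -> -6
PUSH -4 -> -6 -4
MOD     -> -2
PUSH 27 -> -2 27
SUB     -> -29
NEG     -> 29
NEG     -> -29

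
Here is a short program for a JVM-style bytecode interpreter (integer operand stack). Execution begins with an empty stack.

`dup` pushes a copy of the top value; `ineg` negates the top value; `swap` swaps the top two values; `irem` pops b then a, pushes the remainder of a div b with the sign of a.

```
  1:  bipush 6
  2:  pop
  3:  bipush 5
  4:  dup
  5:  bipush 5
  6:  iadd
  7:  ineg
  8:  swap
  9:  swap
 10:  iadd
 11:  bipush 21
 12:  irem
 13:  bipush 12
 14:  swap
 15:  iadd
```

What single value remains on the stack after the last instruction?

bipush 6  -> [6]
pop       -> []
bipush 5  -> [5]
dup       -> [5, 5]
bipush 5  -> [5, 5, 5]
iadd      -> [5, 10]
ineg      -> [5, -10]
swap      -> [-10, 5]
swap      -> [5, -10]
iadd      -> [-5]
bipush 21 -> [-5, 21]
irem      -> [-5]
bipush 12 -> [-5, 12]
swap      -> [12, -5]
iadd      -> [7]

7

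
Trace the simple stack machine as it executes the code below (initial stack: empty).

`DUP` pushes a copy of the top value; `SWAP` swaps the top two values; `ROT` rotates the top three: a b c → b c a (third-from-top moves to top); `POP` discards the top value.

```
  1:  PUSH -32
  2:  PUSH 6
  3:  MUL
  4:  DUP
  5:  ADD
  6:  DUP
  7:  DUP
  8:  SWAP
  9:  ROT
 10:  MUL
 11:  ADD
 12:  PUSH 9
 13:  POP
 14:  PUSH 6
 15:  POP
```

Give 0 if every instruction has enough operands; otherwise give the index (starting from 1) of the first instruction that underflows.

0

PUSH -32 -> -32
PUSH 6   -> -32 6
MUL      -> -192
DUP      -> -192 -192
ADD      -> -384
DUP      -> -384 -384
DUP      -> -384 -384 -384
SWAP     -> -384 -384 -384
ROT      -> -384 -384 -384
MUL      -> -384 147456
ADD      -> 147072
PUSH 9   -> 147072 9
POP      -> 147072
PUSH 6   -> 147072 6
POP      -> 147072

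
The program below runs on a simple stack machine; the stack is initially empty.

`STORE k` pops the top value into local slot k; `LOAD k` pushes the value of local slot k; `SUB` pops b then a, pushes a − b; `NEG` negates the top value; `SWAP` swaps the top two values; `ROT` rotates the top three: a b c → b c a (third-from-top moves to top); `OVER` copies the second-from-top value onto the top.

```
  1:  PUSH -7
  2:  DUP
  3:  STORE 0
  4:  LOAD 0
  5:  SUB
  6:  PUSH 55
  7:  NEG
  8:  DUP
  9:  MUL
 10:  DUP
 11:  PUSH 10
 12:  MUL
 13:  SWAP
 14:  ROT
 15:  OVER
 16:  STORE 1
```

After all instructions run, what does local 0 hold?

PUSH -7 -> [-7]
DUP     -> [-7, -7]
STORE 0 -> [-7]
LOAD 0  -> [-7, -7]
SUB     -> [0]
PUSH 55 -> [0, 55]
NEG     -> [0, -55]
DUP     -> [0, -55, -55]
MUL     -> [0, 3025]
DUP     -> [0, 3025, 3025]
PUSH 10 -> [0, 3025, 3025, 10]
MUL     -> [0, 3025, 30250]
SWAP    -> [0, 30250, 3025]
ROT     -> [30250, 3025, 0]
OVER    -> [30250, 3025, 0, 3025]
STORE 1 -> [30250, 3025, 0]

-7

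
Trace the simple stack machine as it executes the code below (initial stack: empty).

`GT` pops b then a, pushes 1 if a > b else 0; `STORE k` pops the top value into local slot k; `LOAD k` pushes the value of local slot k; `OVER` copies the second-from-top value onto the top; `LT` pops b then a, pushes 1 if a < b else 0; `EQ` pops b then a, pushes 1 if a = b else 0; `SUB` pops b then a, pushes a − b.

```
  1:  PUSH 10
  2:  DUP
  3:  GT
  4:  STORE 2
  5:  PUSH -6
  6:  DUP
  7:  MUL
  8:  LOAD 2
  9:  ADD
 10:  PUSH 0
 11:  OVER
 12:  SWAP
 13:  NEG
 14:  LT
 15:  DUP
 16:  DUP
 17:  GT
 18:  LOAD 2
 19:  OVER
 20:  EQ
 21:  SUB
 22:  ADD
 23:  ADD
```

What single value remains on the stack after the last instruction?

35

PUSH 10 -> 10
DUP     -> 10 10
GT      -> 0
STORE 2 -> (empty)
PUSH -6 -> -6
DUP     -> -6 -6
MUL     -> 36
LOAD 2  -> 36 0
ADD     -> 36
PUSH 0  -> 36 0
OVER    -> 36 0 36
SWAP    -> 36 36 0
NEG     -> 36 36 0
LT      -> 36 0
DUP     -> 36 0 0
DUP     -> 36 0 0 0
GT      -> 36 0 0
LOAD 2  -> 36 0 0 0
OVER    -> 36 0 0 0 0
EQ      -> 36 0 0 1
SUB     -> 36 0 -1
ADD     -> 36 -1
ADD     -> 35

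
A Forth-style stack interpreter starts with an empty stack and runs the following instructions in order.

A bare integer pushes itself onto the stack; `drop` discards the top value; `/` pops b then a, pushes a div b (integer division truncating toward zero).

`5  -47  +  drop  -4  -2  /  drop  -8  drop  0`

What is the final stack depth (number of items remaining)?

5    : 5
-47  : 5 -47
+    : -42
drop : (empty)
-4   : -4
-2   : -4 -2
/    : 2
drop : (empty)
-8   : -8
drop : (empty)
0    : 0

1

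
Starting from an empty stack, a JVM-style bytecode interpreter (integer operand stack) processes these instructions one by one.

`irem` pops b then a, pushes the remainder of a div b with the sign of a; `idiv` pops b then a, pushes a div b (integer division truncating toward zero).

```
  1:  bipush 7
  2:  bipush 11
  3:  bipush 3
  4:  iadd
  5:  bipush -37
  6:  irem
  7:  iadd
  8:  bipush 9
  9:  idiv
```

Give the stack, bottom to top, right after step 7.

bipush 7   -> 7
bipush 11  -> 7 11
bipush 3   -> 7 11 3
iadd       -> 7 14
bipush -37 -> 7 14 -37
irem       -> 7 14
iadd       -> 21

[21]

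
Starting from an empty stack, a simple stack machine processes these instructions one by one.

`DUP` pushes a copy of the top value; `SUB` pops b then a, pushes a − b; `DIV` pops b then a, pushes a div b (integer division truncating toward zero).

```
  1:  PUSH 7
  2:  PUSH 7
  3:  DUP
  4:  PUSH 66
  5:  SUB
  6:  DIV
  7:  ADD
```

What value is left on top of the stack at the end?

7

PUSH 7  → 7
PUSH 7  → 7 7
DUP     → 7 7 7
PUSH 66 → 7 7 7 66
SUB     → 7 7 -59
DIV     → 7 0
ADD     → 7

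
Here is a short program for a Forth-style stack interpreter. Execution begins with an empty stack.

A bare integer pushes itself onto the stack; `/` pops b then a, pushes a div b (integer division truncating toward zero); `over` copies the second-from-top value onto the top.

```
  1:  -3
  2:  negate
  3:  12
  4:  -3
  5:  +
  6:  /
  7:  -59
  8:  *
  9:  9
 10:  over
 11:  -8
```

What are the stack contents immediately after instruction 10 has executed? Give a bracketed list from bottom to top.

-3     : -3
negate : 3
12     : 3 12
-3     : 3 12 -3
+      : 3 9
/      : 0
-59    : 0 -59
*      : 0
9      : 0 9
over   : 0 9 0

[0, 9, 0]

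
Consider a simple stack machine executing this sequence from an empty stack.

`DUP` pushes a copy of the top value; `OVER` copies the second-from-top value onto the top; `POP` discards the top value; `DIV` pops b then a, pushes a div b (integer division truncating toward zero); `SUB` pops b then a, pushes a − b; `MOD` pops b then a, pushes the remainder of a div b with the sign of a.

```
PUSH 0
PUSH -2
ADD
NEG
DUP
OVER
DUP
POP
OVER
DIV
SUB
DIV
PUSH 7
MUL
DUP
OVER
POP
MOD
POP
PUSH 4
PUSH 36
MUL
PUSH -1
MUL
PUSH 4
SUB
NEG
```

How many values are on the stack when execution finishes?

PUSH 0  → 0
PUSH -2 → 0 -2
ADD     → -2
NEG     → 2
DUP     → 2 2
OVER    → 2 2 2
DUP     → 2 2 2 2
POP     → 2 2 2
OVER    → 2 2 2 2
DIV     → 2 2 1
SUB     → 2 1
DIV     → 2
PUSH 7  → 2 7
MUL     → 14
DUP     → 14 14
OVER    → 14 14 14
POP     → 14 14
MOD     → 0
POP     → (empty)
PUSH 4  → 4
PUSH 36 → 4 36
MUL     → 144
PUSH -1 → 144 -1
MUL     → -144
PUSH 4  → -144 4
SUB     → -148
NEG     → 148

1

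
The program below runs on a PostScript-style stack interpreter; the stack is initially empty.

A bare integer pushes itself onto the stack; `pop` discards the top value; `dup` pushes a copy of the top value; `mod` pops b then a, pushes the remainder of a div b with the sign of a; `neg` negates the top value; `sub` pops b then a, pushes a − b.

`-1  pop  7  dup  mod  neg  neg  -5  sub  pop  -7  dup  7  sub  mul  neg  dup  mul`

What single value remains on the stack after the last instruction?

9604

-1  : -1
pop : (empty)
7   : 7
dup : 7 7
mod : 0
neg : 0
neg : 0
-5  : 0 -5
sub : 5
pop : (empty)
-7  : -7
dup : -7 -7
7   : -7 -7 7
sub : -7 -14
mul : 98
neg : -98
dup : -98 -98
mul : 9604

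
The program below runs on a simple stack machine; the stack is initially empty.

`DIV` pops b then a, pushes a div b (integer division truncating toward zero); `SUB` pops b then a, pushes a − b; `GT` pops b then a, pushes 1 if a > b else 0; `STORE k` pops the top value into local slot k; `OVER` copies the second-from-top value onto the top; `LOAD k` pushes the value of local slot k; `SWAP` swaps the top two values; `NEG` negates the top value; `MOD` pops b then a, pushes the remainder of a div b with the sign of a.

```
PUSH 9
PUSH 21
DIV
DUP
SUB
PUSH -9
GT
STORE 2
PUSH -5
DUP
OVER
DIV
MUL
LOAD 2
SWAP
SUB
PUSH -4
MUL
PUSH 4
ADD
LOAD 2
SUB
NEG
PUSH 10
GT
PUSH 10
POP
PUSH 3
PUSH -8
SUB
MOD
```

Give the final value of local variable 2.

PUSH 9  -> [9]
PUSH 21 -> [9, 21]
DIV     -> [0]
DUP     -> [0, 0]
SUB     -> [0]
PUSH -9 -> [0, -9]
GT      -> [1]
STORE 2 -> []
PUSH -5 -> [-5]
DUP     -> [-5, -5]
OVER    -> [-5, -5, -5]
DIV     -> [-5, 1]
MUL     -> [-5]
LOAD 2  -> [-5, 1]
SWAP    -> [1, -5]
SUB     -> [6]
PUSH -4 -> [6, -4]
MUL     -> [-24]
PUSH 4  -> [-24, 4]
ADD     -> [-20]
LOAD 2  -> [-20, 1]
SUB     -> [-21]
NEG     -> [21]
PUSH 10 -> [21, 10]
GT      -> [1]
PUSH 10 -> [1, 10]
POP     -> [1]
PUSH 3  -> [1, 3]
PUSH -8 -> [1, 3, -8]
SUB     -> [1, 11]
MOD     -> [1]

1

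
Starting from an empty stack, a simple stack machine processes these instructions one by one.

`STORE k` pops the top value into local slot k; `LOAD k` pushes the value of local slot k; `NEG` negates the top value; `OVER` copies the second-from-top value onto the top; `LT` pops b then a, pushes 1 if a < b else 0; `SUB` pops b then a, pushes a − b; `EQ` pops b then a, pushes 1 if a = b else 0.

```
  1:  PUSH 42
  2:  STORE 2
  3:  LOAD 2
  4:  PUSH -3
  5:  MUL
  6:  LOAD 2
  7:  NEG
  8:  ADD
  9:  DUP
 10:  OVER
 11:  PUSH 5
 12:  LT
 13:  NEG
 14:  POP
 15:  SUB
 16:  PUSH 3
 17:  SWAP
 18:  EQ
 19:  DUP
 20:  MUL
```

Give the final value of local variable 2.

PUSH 42  42
STORE 2  (empty)
LOAD 2   42
PUSH -3  42 -3
MUL      -126
LOAD 2   -126 42
NEG      -126 -42
ADD      -168
DUP      -168 -168
OVER     -168 -168 -168
PUSH 5   -168 -168 -168 5
LT       -168 -168 1
NEG      -168 -168 -1
POP      -168 -168
SUB      0
PUSH 3   0 3
SWAP     3 0
EQ       0
DUP      0 0
MUL      0

42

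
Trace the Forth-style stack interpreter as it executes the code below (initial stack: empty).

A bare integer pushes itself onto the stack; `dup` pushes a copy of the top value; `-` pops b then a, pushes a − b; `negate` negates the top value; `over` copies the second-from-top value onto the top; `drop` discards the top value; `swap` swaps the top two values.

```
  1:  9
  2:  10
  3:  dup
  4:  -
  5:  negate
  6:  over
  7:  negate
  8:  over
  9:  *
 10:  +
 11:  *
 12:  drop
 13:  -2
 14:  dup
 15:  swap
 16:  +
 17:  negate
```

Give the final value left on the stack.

9      → [9]
10     → [9, 10]
dup    → [9, 10, 10]
-      → [9, 0]
negate → [9, 0]
over   → [9, 0, 9]
negate → [9, 0, -9]
over   → [9, 0, -9, 0]
*      → [9, 0, 0]
+      → [9, 0]
*      → [0]
drop   → []
-2     → [-2]
dup    → [-2, -2]
swap   → [-2, -2]
+      → [-4]
negate → [4]

4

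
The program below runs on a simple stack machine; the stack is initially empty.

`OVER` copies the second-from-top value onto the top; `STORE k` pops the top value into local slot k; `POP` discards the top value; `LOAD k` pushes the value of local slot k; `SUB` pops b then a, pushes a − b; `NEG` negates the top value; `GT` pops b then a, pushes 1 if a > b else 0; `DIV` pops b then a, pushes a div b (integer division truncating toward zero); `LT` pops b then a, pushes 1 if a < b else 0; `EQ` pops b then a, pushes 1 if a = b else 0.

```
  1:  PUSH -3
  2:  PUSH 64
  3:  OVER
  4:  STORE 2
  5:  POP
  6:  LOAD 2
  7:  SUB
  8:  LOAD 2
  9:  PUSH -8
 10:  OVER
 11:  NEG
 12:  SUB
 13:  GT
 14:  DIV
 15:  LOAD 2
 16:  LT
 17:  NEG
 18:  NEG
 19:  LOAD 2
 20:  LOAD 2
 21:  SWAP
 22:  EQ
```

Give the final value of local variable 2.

PUSH -3 : [-3]
PUSH 64 : [-3, 64]
OVER    : [-3, 64, -3]
STORE 2 : [-3, 64]
POP     : [-3]
LOAD 2  : [-3, -3]
SUB     : [0]
LOAD 2  : [0, -3]
PUSH -8 : [0, -3, -8]
OVER    : [0, -3, -8, -3]
NEG     : [0, -3, -8, 3]
SUB     : [0, -3, -11]
GT      : [0, 1]
DIV     : [0]
LOAD 2  : [0, -3]
LT      : [0]
NEG     : [0]
NEG     : [0]
LOAD 2  : [0, -3]
LOAD 2  : [0, -3, -3]
SWAP    : [0, -3, -3]
EQ      : [0, 1]

-3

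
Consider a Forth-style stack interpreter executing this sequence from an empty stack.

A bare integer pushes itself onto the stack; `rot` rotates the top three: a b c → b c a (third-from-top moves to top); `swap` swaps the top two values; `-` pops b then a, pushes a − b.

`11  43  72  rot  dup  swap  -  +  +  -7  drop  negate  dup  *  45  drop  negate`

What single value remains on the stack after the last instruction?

11     → [11]
43     → [11, 43]
72     → [11, 43, 72]
rot    → [43, 72, 11]
dup    → [43, 72, 11, 11]
swap   → [43, 72, 11, 11]
-      → [43, 72, 0]
+      → [43, 72]
+      → [115]
-7     → [115, -7]
drop   → [115]
negate → [-115]
dup    → [-115, -115]
*      → [13225]
45     → [13225, 45]
drop   → [13225]
negate → [-13225]

-13225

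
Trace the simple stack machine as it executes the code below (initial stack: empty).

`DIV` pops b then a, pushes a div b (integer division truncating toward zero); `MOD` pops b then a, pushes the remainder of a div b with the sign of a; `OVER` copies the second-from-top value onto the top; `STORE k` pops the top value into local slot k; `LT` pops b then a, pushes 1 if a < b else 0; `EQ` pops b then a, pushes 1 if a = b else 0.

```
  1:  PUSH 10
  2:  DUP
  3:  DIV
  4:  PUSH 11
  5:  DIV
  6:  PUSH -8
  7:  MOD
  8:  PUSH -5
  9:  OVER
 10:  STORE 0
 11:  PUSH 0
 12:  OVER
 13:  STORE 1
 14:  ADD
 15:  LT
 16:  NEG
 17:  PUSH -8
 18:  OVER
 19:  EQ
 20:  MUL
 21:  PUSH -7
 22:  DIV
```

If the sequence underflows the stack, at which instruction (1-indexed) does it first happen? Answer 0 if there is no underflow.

PUSH 10  10
DUP      10 10
DIV      1
PUSH 11  1 11
DIV      0
PUSH -8  0 -8
MOD      0
PUSH -5  0 -5
OVER     0 -5 0
STORE 0  0 -5
PUSH 0   0 -5 0
OVER     0 -5 0 -5
STORE 1  0 -5 0
ADD      0 -5
LT       0
NEG      0
PUSH -8  0 -8
OVER     0 -8 0
EQ       0 0
MUL      0
PUSH -7  0 -7
DIV      0

0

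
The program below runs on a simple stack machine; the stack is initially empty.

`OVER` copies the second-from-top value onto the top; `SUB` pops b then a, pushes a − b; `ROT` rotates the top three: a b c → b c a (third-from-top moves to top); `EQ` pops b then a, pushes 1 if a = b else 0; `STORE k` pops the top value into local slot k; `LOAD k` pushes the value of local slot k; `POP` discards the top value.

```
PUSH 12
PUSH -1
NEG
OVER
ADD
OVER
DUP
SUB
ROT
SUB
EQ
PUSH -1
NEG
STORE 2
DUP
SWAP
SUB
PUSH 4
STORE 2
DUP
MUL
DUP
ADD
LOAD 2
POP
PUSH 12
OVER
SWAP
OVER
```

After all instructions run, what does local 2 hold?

PUSH 12 : 12
PUSH -1 : 12 -1
NEG     : 12 1
OVER    : 12 1 12
ADD     : 12 13
OVER    : 12 13 12
DUP     : 12 13 12 12
SUB     : 12 13 0
ROT     : 13 0 12
SUB     : 13 -12
EQ      : 0
PUSH -1 : 0 -1
NEG     : 0 1
STORE 2 : 0
DUP     : 0 0
SWAP    : 0 0
SUB     : 0
PUSH 4  : 0 4
STORE 2 : 0
DUP     : 0 0
MUL     : 0
DUP     : 0 0
ADD     : 0
LOAD 2  : 0 4
POP     : 0
PUSH 12 : 0 12
OVER    : 0 12 0
SWAP    : 0 0 12
OVER    : 0 0 12 0

4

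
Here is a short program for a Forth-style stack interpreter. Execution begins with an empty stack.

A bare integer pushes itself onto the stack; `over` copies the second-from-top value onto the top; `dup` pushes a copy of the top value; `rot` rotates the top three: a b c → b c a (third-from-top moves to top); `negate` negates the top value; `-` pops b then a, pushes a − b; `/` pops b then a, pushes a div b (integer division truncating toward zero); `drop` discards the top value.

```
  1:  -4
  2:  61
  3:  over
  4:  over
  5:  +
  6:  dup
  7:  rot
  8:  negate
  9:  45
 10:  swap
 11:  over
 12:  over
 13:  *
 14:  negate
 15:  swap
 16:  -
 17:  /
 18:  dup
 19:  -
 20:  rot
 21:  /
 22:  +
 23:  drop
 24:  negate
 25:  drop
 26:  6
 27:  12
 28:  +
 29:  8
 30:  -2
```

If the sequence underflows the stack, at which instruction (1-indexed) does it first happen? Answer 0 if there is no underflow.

0

-4      [-4]
61      [-4, 61]
over    [-4, 61, -4]
over    [-4, 61, -4, 61]
+       [-4, 61, 57]
dup     [-4, 61, 57, 57]
rot     [-4, 57, 57, 61]
negate  [-4, 57, 57, -61]
45      [-4, 57, 57, -61, 45]
swap    [-4, 57, 57, 45, -61]
over    [-4, 57, 57, 45, -61, 45]
over    [-4, 57, 57, 45, -61, 45, -61]
*       [-4, 57, 57, 45, -61, -2745]
negate  [-4, 57, 57, 45, -61, 2745]
swap    [-4, 57, 57, 45, 2745, -61]
-       [-4, 57, 57, 45, 2806]
/       [-4, 57, 57, 0]
dup     [-4, 57, 57, 0, 0]
-       [-4, 57, 57, 0]
rot     [-4, 57, 0, 57]
/       [-4, 57, 0]
+       [-4, 57]
drop    [-4]
negate  [4]
drop    []
6       [6]
12      [6, 12]
+       [18]
8       [18, 8]
-2      [18, 8, -2]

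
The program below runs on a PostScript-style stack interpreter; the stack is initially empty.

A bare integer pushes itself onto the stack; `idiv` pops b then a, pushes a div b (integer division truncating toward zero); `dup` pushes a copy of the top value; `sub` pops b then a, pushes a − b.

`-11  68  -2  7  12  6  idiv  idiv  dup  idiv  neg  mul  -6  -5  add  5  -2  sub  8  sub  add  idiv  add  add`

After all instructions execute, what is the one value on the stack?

-11  → -11
68   → -11 68
-2   → -11 68 -2
7    → -11 68 -2 7
12   → -11 68 -2 7 12
6    → -11 68 -2 7 12 6
idiv → -11 68 -2 7 2
idiv → -11 68 -2 3
dup  → -11 68 -2 3 3
idiv → -11 68 -2 1
neg  → -11 68 -2 -1
mul  → -11 68 2
-6   → -11 68 2 -6
-5   → -11 68 2 -6 -5
add  → -11 68 2 -11
5    → -11 68 2 -11 5
-2   → -11 68 2 -11 5 -2
sub  → -11 68 2 -11 7
8    → -11 68 2 -11 7 8
sub  → -11 68 2 -11 -1
add  → -11 68 2 -12
idiv → -11 68 0
add  → -11 68
add  → 57

57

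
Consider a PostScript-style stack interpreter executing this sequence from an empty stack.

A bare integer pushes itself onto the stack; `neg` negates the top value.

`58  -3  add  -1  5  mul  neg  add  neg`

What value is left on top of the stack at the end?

58  -> [58]
-3  -> [58, -3]
add -> [55]
-1  -> [55, -1]
5   -> [55, -1, 5]
mul -> [55, -5]
neg -> [55, 5]
add -> [60]
neg -> [-60]

-60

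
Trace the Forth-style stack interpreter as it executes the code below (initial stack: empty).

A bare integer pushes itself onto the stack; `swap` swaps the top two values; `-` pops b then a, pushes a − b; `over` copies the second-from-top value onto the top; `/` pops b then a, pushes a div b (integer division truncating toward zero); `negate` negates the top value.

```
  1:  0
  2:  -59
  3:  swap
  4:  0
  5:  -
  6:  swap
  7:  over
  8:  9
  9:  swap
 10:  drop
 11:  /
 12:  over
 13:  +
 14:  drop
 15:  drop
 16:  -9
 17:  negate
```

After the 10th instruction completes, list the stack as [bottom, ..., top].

[0, -59, 9]

0     [0]
-59   [0, -59]
swap  [-59, 0]
0     [-59, 0, 0]
-     [-59, 0]
swap  [0, -59]
over  [0, -59, 0]
9     [0, -59, 0, 9]
swap  [0, -59, 9, 0]
drop  [0, -59, 9]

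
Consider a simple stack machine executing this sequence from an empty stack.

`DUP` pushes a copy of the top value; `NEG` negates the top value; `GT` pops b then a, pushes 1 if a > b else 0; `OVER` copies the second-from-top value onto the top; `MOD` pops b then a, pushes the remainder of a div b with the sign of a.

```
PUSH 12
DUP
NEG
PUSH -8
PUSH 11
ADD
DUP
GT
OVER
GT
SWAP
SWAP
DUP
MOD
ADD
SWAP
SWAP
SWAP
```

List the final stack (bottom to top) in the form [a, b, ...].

[-12, 12]

PUSH 12 : [12]
DUP     : [12, 12]
NEG     : [12, -12]
PUSH -8 : [12, -12, -8]
PUSH 11 : [12, -12, -8, 11]
ADD     : [12, -12, 3]
DUP     : [12, -12, 3, 3]
GT      : [12, -12, 0]
OVER    : [12, -12, 0, -12]
GT      : [12, -12, 1]
SWAP    : [12, 1, -12]
SWAP    : [12, -12, 1]
DUP     : [12, -12, 1, 1]
MOD     : [12, -12, 0]
ADD     : [12, -12]
SWAP    : [-12, 12]
SWAP    : [12, -12]
SWAP    : [-12, 12]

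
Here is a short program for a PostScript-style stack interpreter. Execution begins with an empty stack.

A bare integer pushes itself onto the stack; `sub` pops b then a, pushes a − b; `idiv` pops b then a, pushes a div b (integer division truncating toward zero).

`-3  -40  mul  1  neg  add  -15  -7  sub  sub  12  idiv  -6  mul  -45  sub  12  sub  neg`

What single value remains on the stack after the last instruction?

-3   -> -3
-40  -> -3 -40
mul  -> 120
1    -> 120 1
neg  -> 120 -1
add  -> 119
-15  -> 119 -15
-7   -> 119 -15 -7
sub  -> 119 -8
sub  -> 127
12   -> 127 12
idiv -> 10
-6   -> 10 -6
mul  -> -60
-45  -> -60 -45
sub  -> -15
12   -> -15 12
sub  -> -27
neg  -> 27

27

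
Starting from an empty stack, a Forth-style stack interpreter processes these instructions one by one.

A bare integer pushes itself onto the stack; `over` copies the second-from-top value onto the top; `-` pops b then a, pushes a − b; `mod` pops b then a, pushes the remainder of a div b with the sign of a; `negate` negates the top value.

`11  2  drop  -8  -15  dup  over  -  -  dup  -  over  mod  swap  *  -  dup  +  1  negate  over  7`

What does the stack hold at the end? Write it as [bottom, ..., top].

[22, -1, 22, 7]

11     -> [11]
2      -> [11, 2]
drop   -> [11]
-8     -> [11, -8]
-15    -> [11, -8, -15]
dup    -> [11, -8, -15, -15]
over   -> [11, -8, -15, -15, -15]
-      -> [11, -8, -15, 0]
-      -> [11, -8, -15]
dup    -> [11, -8, -15, -15]
-      -> [11, -8, 0]
over   -> [11, -8, 0, -8]
mod    -> [11, -8, 0]
swap   -> [11, 0, -8]
*      -> [11, 0]
-      -> [11]
dup    -> [11, 11]
+      -> [22]
1      -> [22, 1]
negate -> [22, -1]
over   -> [22, -1, 22]
7      -> [22, -1, 22, 7]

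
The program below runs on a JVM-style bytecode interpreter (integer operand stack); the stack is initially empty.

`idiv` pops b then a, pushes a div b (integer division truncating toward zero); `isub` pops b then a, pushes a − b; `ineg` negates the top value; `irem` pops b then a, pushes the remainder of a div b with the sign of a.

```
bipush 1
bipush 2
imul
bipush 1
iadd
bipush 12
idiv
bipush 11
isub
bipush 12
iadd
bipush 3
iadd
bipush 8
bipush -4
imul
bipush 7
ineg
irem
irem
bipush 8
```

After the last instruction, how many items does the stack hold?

2

bipush 1   1
bipush 2   1 2
imul       2
bipush 1   2 1
iadd       3
bipush 12  3 12
idiv       0
bipush 11  0 11
isub       -11
bipush 12  -11 12
iadd       1
bipush 3   1 3
iadd       4
bipush 8   4 8
bipush -4  4 8 -4
imul       4 -32
bipush 7   4 -32 7
ineg       4 -32 -7
irem       4 -4
irem       0
bipush 8   0 8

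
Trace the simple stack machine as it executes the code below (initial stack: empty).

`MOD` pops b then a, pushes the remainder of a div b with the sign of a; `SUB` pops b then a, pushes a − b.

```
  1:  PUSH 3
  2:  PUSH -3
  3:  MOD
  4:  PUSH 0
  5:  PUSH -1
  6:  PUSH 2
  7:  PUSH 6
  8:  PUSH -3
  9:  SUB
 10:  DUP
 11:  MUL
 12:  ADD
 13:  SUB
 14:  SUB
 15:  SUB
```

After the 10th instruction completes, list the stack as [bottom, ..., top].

PUSH 3  -> 3
PUSH -3 -> 3 -3
MOD     -> 0
PUSH 0  -> 0 0
PUSH -1 -> 0 0 -1
PUSH 2  -> 0 0 -1 2
PUSH 6  -> 0 0 -1 2 6
PUSH -3 -> 0 0 -1 2 6 -3
SUB     -> 0 0 -1 2 9
DUP     -> 0 0 -1 2 9 9

[0, 0, -1, 2, 9, 9]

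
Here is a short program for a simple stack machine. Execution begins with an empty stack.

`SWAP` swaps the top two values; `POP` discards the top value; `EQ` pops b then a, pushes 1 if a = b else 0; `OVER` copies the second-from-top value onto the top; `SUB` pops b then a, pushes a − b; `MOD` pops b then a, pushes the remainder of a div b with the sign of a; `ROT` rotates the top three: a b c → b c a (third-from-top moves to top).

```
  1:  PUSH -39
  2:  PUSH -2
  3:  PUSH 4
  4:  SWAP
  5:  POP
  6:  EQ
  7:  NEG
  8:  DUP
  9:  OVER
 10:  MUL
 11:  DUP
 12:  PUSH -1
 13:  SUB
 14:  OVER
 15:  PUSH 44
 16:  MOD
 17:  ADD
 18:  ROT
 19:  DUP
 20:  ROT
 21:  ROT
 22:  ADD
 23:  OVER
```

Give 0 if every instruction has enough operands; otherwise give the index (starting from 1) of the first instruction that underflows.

0

PUSH -39 → [-39]
PUSH -2  → [-39, -2]
PUSH 4   → [-39, -2, 4]
SWAP     → [-39, 4, -2]
POP      → [-39, 4]
EQ       → [0]
NEG      → [0]
DUP      → [0, 0]
OVER     → [0, 0, 0]
MUL      → [0, 0]
DUP      → [0, 0, 0]
PUSH -1  → [0, 0, 0, -1]
SUB      → [0, 0, 1]
OVER     → [0, 0, 1, 0]
PUSH 44  → [0, 0, 1, 0, 44]
MOD      → [0, 0, 1, 0]
ADD      → [0, 0, 1]
ROT      → [0, 1, 0]
DUP      → [0, 1, 0, 0]
ROT      → [0, 0, 0, 1]
ROT      → [0, 0, 1, 0]
ADD      → [0, 0, 1]
OVER     → [0, 0, 1, 0]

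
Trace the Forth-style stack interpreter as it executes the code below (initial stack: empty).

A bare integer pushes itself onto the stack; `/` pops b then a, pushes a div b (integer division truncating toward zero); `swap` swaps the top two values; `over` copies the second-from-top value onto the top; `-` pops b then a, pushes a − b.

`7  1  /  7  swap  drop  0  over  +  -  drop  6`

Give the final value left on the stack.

7    → [7]
1    → [7, 1]
/    → [7]
7    → [7, 7]
swap → [7, 7]
drop → [7]
0    → [7, 0]
over → [7, 0, 7]
+    → [7, 7]
-    → [0]
drop → []
6    → [6]

6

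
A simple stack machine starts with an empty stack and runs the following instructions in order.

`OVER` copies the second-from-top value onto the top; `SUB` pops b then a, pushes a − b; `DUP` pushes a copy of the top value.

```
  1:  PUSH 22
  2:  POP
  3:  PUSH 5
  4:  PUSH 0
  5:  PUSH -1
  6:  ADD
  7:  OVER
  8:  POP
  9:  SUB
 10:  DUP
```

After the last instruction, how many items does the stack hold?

PUSH 22 -> [22]
POP     -> []
PUSH 5  -> [5]
PUSH 0  -> [5, 0]
PUSH -1 -> [5, 0, -1]
ADD     -> [5, -1]
OVER    -> [5, -1, 5]
POP     -> [5, -1]
SUB     -> [6]
DUP     -> [6, 6]

2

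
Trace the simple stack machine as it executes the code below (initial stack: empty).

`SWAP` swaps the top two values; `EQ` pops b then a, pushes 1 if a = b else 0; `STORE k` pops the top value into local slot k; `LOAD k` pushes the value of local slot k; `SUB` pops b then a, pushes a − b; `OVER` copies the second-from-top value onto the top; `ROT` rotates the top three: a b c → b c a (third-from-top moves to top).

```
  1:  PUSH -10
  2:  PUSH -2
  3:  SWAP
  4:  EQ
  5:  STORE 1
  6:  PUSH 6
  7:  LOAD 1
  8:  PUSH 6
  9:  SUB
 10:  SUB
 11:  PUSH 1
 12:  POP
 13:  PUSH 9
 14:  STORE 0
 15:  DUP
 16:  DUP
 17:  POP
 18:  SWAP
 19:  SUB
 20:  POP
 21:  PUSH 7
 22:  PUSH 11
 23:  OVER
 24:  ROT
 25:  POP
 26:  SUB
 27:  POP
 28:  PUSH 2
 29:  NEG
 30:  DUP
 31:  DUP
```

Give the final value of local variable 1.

PUSH -10 : [-10]
PUSH -2  : [-10, -2]
SWAP     : [-2, -10]
EQ       : [0]
STORE 1  : []
PUSH 6   : [6]
LOAD 1   : [6, 0]
PUSH 6   : [6, 0, 6]
SUB      : [6, -6]
SUB      : [12]
PUSH 1   : [12, 1]
POP      : [12]
PUSH 9   : [12, 9]
STORE 0  : [12]
DUP      : [12, 12]
DUP      : [12, 12, 12]
POP      : [12, 12]
SWAP     : [12, 12]
SUB      : [0]
POP      : []
PUSH 7   : [7]
PUSH 11  : [7, 11]
OVER     : [7, 11, 7]
ROT      : [11, 7, 7]
POP      : [11, 7]
SUB      : [4]
POP      : []
PUSH 2   : [2]
NEG      : [-2]
DUP      : [-2, -2]
DUP      : [-2, -2, -2]

0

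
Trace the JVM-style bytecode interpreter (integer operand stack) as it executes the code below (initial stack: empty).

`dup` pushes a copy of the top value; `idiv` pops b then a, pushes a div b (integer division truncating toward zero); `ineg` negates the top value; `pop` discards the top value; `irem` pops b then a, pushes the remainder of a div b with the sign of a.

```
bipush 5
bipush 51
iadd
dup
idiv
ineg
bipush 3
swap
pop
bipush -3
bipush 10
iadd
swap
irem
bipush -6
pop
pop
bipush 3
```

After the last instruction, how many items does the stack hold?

bipush 5  → 5
bipush 51 → 5 51
iadd      → 56
dup       → 56 56
idiv      → 1
ineg      → -1
bipush 3  → -1 3
swap      → 3 -1
pop       → 3
bipush -3 → 3 -3
bipush 10 → 3 -3 10
iadd      → 3 7
swap      → 7 3
irem      → 1
bipush -6 → 1 -6
pop       → 1
pop       → (empty)
bipush 3  → 3

1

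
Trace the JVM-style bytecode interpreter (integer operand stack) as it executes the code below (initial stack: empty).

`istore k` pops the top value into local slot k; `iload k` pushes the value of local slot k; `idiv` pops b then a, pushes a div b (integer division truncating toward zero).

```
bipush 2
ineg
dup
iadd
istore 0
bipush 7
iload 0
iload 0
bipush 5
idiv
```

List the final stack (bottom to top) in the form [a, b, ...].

[7, -4, 0]

bipush 2  [2]
ineg      [-2]
dup       [-2, -2]
iadd      [-4]
istore 0  []
bipush 7  [7]
iload 0   [7, -4]
iload 0   [7, -4, -4]
bipush 5  [7, -4, -4, 5]
idiv      [7, -4, 0]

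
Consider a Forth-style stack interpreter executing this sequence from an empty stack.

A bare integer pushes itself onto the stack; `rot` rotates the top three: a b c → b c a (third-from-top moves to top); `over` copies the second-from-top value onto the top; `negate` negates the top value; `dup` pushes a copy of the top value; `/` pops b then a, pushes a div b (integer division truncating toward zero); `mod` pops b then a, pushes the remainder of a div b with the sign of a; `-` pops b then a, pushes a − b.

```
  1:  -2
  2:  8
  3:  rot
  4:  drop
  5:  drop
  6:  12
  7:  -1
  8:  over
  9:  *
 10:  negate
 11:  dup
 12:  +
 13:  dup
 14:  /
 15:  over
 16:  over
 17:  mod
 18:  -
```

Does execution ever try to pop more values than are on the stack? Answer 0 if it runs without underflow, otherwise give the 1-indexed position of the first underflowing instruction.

3

-2 : [-2]
8  : [-2, 8]
rot  — needs 3 operands, stack has 2 → underflow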